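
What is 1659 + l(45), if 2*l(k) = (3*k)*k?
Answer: 9393/2 ≈ 4696.5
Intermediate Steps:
l(k) = 3*k²/2 (l(k) = ((3*k)*k)/2 = (3*k²)/2 = 3*k²/2)
1659 + l(45) = 1659 + (3/2)*45² = 1659 + (3/2)*2025 = 1659 + 6075/2 = 9393/2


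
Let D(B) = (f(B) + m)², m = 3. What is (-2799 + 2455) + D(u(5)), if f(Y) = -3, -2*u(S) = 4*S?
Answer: -344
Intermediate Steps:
u(S) = -2*S
D(B) = 0 (D(B) = (-3 + 3)² = 0² = 0)
(-2799 + 2455) + D(u(5)) = (-2799 + 2455) + 0 = -344 + 0 = -344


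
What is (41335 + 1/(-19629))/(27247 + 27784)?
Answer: 811364714/1080203499 ≈ 0.75112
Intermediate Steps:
(41335 + 1/(-19629))/(27247 + 27784) = (41335 - 1/19629)/55031 = (811364714/19629)*(1/55031) = 811364714/1080203499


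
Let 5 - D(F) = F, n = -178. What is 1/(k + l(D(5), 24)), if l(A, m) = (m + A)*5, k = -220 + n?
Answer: -1/278 ≈ -0.0035971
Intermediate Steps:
D(F) = 5 - F
k = -398 (k = -220 - 178 = -398)
l(A, m) = 5*A + 5*m (l(A, m) = (A + m)*5 = 5*A + 5*m)
1/(k + l(D(5), 24)) = 1/(-398 + (5*(5 - 1*5) + 5*24)) = 1/(-398 + (5*(5 - 5) + 120)) = 1/(-398 + (5*0 + 120)) = 1/(-398 + (0 + 120)) = 1/(-398 + 120) = 1/(-278) = -1/278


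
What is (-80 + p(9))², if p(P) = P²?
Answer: 1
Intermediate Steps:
(-80 + p(9))² = (-80 + 9²)² = (-80 + 81)² = 1² = 1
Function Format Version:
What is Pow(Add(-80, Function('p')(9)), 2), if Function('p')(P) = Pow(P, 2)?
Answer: 1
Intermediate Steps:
Pow(Add(-80, Function('p')(9)), 2) = Pow(Add(-80, Pow(9, 2)), 2) = Pow(Add(-80, 81), 2) = Pow(1, 2) = 1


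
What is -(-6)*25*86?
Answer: 12900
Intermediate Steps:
-(-6)*25*86 = -6*(-25)*86 = 150*86 = 12900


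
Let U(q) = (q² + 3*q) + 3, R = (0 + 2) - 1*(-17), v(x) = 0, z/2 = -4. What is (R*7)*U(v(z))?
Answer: 399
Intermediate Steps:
z = -8 (z = 2*(-4) = -8)
R = 19 (R = 2 + 17 = 19)
U(q) = 3 + q² + 3*q
(R*7)*U(v(z)) = (19*7)*(3 + 0² + 3*0) = 133*(3 + 0 + 0) = 133*3 = 399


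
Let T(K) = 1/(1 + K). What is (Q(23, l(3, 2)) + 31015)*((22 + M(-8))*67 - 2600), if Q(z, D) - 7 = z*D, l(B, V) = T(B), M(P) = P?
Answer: -103136241/2 ≈ -5.1568e+7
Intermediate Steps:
l(B, V) = 1/(1 + B)
Q(z, D) = 7 + D*z (Q(z, D) = 7 + z*D = 7 + D*z)
(Q(23, l(3, 2)) + 31015)*((22 + M(-8))*67 - 2600) = ((7 + 23/(1 + 3)) + 31015)*((22 - 8)*67 - 2600) = ((7 + 23/4) + 31015)*(14*67 - 2600) = ((7 + (¼)*23) + 31015)*(938 - 2600) = ((7 + 23/4) + 31015)*(-1662) = (51/4 + 31015)*(-1662) = (124111/4)*(-1662) = -103136241/2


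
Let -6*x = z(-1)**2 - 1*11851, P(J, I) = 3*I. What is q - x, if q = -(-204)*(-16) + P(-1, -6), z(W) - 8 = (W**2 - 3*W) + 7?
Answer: -5197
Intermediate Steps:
z(W) = 15 + W**2 - 3*W (z(W) = 8 + ((W**2 - 3*W) + 7) = 8 + (7 + W**2 - 3*W) = 15 + W**2 - 3*W)
q = -3282 (q = -(-204)*(-16) + 3*(-6) = -102*32 - 18 = -3264 - 18 = -3282)
x = 1915 (x = -((15 + (-1)**2 - 3*(-1))**2 - 1*11851)/6 = -((15 + 1 + 3)**2 - 11851)/6 = -(19**2 - 11851)/6 = -(361 - 11851)/6 = -1/6*(-11490) = 1915)
q - x = -3282 - 1*1915 = -3282 - 1915 = -5197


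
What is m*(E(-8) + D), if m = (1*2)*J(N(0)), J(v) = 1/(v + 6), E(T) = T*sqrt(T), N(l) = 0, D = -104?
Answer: -104/3 - 16*I*sqrt(2)/3 ≈ -34.667 - 7.5425*I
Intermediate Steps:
E(T) = T**(3/2)
J(v) = 1/(6 + v)
m = 1/3 (m = (1*2)/(6 + 0) = 2/6 = 2*(1/6) = 1/3 ≈ 0.33333)
m*(E(-8) + D) = ((-8)**(3/2) - 104)/3 = (-16*I*sqrt(2) - 104)/3 = (-104 - 16*I*sqrt(2))/3 = -104/3 - 16*I*sqrt(2)/3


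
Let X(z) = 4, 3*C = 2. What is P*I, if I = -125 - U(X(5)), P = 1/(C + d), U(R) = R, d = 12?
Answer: -387/38 ≈ -10.184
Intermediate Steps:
C = ⅔ (C = (⅓)*2 = ⅔ ≈ 0.66667)
P = 3/38 (P = 1/(⅔ + 12) = 1/(38/3) = 3/38 ≈ 0.078947)
I = -129 (I = -125 - 1*4 = -125 - 4 = -129)
P*I = (3/38)*(-129) = -387/38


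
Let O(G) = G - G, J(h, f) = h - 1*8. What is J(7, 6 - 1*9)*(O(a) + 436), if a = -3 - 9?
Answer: -436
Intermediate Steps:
a = -12
J(h, f) = -8 + h (J(h, f) = h - 8 = -8 + h)
O(G) = 0
J(7, 6 - 1*9)*(O(a) + 436) = (-8 + 7)*(0 + 436) = -1*436 = -436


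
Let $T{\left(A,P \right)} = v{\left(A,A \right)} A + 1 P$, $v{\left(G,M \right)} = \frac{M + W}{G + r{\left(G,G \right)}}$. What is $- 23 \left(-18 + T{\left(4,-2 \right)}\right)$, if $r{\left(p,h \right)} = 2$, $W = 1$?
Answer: $\frac{1150}{3} \approx 383.33$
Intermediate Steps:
$v{\left(G,M \right)} = \frac{1 + M}{2 + G}$ ($v{\left(G,M \right)} = \frac{M + 1}{G + 2} = \frac{1 + M}{2 + G}$)
$T{\left(A,P \right)} = P + \frac{A \left(1 + A\right)}{2 + A}$ ($T{\left(A,P \right)} = \frac{1 + A}{2 + A} A + 1 P = \frac{A \left(1 + A\right)}{2 + A} + P = P + \frac{A \left(1 + A\right)}{2 + A}$)
$- 23 \left(-18 + T{\left(4,-2 \right)}\right) = - 23 \left(-18 + \frac{4 \left(1 + 4\right) - 2 \left(2 + 4\right)}{2 + 4}\right) = - 23 \left(-18 + \frac{4 \cdot 5 - 12}{6}\right) = - 23 \left(-18 + \frac{20 - 12}{6}\right) = - 23 \left(-18 + \frac{1}{6} \cdot 8\right) = - 23 \left(-18 + \frac{4}{3}\right) = \left(-23\right) \left(- \frac{50}{3}\right) = \frac{1150}{3}$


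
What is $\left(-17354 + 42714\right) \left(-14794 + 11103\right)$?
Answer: $-93603760$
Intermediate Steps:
$\left(-17354 + 42714\right) \left(-14794 + 11103\right) = 25360 \left(-3691\right) = -93603760$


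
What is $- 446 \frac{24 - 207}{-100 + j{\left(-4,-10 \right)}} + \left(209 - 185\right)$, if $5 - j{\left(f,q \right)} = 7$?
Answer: $- \frac{13195}{17} \approx -776.18$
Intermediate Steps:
$j{\left(f,q \right)} = -2$ ($j{\left(f,q \right)} = 5 - 7 = -2$)
$- 446 \frac{24 - 207}{-100 + j{\left(-4,-10 \right)}} + \left(209 - 185\right) = - 446 \frac{24 - 207}{-100 - 2} + \left(209 - 185\right) = - 446 \left(- \frac{183}{-102}\right) + 24 = - 446 \left(\left(-183\right) \left(- \frac{1}{102}\right)\right) + 24 = \left(-446\right) \frac{61}{34} + 24 = - \frac{13603}{17} + 24 = - \frac{13195}{17}$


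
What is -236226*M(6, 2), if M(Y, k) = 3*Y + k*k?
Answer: -5196972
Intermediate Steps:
M(Y, k) = k² + 3*Y (M(Y, k) = 3*Y + k² = k² + 3*Y)
-236226*M(6, 2) = -236226*(2² + 3*6) = -236226*(4 + 18) = -236226*22 = -5196972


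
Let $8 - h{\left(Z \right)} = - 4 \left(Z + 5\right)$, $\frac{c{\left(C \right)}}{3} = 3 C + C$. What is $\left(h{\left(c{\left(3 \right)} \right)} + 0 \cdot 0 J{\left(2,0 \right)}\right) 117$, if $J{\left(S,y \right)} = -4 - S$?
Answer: $20124$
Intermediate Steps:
$c{\left(C \right)} = 12 C$ ($c{\left(C \right)} = 3 \left(3 C + C\right) = 3 \cdot 4 C = 12 C$)
$h{\left(Z \right)} = 28 + 4 Z$ ($h{\left(Z \right)} = 8 - - 4 \left(Z + 5\right) = 8 - - 4 \left(5 + Z\right) = 8 - \left(-20 - 4 Z\right) = 8 + \left(20 + 4 Z\right) = 28 + 4 Z$)
$\left(h{\left(c{\left(3 \right)} \right)} + 0 \cdot 0 J{\left(2,0 \right)}\right) 117 = \left(\left(28 + 4 \cdot 12 \cdot 3\right) + 0 \cdot 0 \left(-4 - 2\right)\right) 117 = \left(\left(28 + 4 \cdot 36\right) + 0 \left(-4 - 2\right)\right) 117 = \left(\left(28 + 144\right) + 0 \left(-6\right)\right) 117 = \left(172 + 0\right) 117 = 172 \cdot 117 = 20124$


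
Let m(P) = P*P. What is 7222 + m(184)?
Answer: 41078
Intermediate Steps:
m(P) = P²
7222 + m(184) = 7222 + 184² = 7222 + 33856 = 41078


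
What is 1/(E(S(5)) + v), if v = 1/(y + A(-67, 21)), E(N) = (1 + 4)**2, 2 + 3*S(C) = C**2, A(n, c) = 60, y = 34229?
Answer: 34289/857226 ≈ 0.040000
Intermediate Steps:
S(C) = -2/3 + C**2/3
E(N) = 25 (E(N) = 5**2 = 25)
v = 1/34289 (v = 1/(34229 + 60) = 1/34289 ≈ 2.9164e-5)
1/(E(S(5)) + v) = 1/(25 + 1/34289) = 1/(857226/34289) = 34289/857226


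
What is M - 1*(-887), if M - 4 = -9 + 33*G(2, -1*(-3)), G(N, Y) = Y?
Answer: 981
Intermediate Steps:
M = 94 (M = 4 + (-9 + 33*(-1*(-3))) = 4 + (-9 + 33*3) = 4 + (-9 + 99) = 4 + 90 = 94)
M - 1*(-887) = 94 - 1*(-887) = 94 + 887 = 981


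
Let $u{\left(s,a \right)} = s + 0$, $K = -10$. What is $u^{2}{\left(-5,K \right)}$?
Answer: $25$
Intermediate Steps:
$u{\left(s,a \right)} = s$
$u^{2}{\left(-5,K \right)} = \left(-5\right)^{2} = 25$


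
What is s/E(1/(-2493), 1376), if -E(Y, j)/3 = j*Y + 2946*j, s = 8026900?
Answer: -1667588475/2526465688 ≈ -0.66005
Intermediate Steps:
E(Y, j) = -8838*j - 3*Y*j (E(Y, j) = -3*(j*Y + 2946*j) = -3*(Y*j + 2946*j) = -3*(2946*j + Y*j) = -8838*j - 3*Y*j)
s/E(1/(-2493), 1376) = 8026900/((-3*1376*(2946 + 1/(-2493)))) = 8026900/((-3*1376*(2946 - 1/2493))) = 8026900/((-3*1376*7344377/2493)) = 8026900/(-10105862752/831) = 8026900*(-831/10105862752) = -1667588475/2526465688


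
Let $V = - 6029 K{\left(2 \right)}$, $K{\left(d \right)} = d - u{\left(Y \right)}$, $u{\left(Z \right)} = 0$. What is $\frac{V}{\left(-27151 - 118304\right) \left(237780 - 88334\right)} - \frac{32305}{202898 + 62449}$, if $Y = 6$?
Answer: $- \frac{117038693820754}{961337495370285} \approx -0.12175$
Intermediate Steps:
$K{\left(d \right)} = d$ ($K{\left(d \right)} = d - 0 = d + 0 = d$)
$V = -12058$ ($V = \left(-6029\right) 2 = -12058$)
$\frac{V}{\left(-27151 - 118304\right) \left(237780 - 88334\right)} - \frac{32305}{202898 + 62449} = - \frac{12058}{\left(-27151 - 118304\right) \left(237780 - 88334\right)} - \frac{32305}{202898 + 62449} = - \frac{12058}{\left(-145455\right) 149446} - \frac{32305}{265347} = - \frac{12058}{-21737667930} - \frac{32305}{265347} = \left(-12058\right) \left(- \frac{1}{21737667930}\right) - \frac{32305}{265347} = \frac{6029}{10868833965} - \frac{32305}{265347} = - \frac{117038693820754}{961337495370285}$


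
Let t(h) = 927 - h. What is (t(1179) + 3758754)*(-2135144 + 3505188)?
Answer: 5149313114088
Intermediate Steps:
(t(1179) + 3758754)*(-2135144 + 3505188) = ((927 - 1*1179) + 3758754)*(-2135144 + 3505188) = ((927 - 1179) + 3758754)*1370044 = (-252 + 3758754)*1370044 = 3758502*1370044 = 5149313114088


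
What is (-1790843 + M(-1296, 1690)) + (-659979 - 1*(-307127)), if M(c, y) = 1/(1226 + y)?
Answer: -6251014619/2916 ≈ -2.1437e+6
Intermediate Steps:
(-1790843 + M(-1296, 1690)) + (-659979 - 1*(-307127)) = (-1790843 + 1/(1226 + 1690)) + (-659979 - 1*(-307127)) = (-1790843 + 1/2916) + (-659979 + 307127) = (-1790843 + 1/2916) - 352852 = -5222098187/2916 - 352852 = -6251014619/2916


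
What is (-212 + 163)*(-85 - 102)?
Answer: 9163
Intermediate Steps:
(-212 + 163)*(-85 - 102) = -49*(-187) = 9163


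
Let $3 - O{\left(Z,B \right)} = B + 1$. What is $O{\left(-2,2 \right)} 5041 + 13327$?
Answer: $13327$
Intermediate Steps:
$O{\left(Z,B \right)} = 2 - B$ ($O{\left(Z,B \right)} = 3 - \left(B + 1\right) = 3 - \left(1 + B\right) = 2 - B$)
$O{\left(-2,2 \right)} 5041 + 13327 = \left(2 - 2\right) 5041 + 13327 = 0 \cdot 5041 + 13327 = 0 + 13327 = 13327$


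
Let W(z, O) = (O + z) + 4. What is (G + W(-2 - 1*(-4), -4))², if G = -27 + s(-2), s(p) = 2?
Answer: 529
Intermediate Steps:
W(z, O) = 4 + O + z
G = -25 (G = -27 + 2 = -25)
(G + W(-2 - 1*(-4), -4))² = (-25 + (4 - 4 + (-2 - 1*(-4))))² = (-25 + (4 - 4 + (-2 + 4)))² = (-25 + (4 - 4 + 2))² = (-25 + 2)² = (-23)² = 529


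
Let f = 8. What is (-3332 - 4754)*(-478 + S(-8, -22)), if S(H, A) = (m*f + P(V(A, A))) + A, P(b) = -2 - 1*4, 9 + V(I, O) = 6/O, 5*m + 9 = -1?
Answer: 4220892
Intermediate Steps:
m = -2 (m = -9/5 + (⅕)*(-1) = -9/5 - ⅕ = -2)
V(I, O) = -9 + 6/O
P(b) = -6 (P(b) = -2 - 4 = -6)
S(H, A) = -22 + A (S(H, A) = (-2*8 - 6) + A = (-16 - 6) + A = -22 + A)
(-3332 - 4754)*(-478 + S(-8, -22)) = (-3332 - 4754)*(-478 + (-22 - 22)) = -8086*(-478 - 44) = -8086*(-522) = 4220892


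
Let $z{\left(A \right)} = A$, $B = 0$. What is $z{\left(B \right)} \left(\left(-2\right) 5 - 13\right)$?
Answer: $0$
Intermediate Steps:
$z{\left(B \right)} \left(\left(-2\right) 5 - 13\right) = 0 \left(\left(-2\right) 5 - 13\right) = 0 \left(-10 - 13\right) = 0 \left(-23\right) = 0$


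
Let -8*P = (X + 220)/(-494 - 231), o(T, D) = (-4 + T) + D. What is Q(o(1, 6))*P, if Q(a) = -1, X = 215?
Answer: -3/40 ≈ -0.075000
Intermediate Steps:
o(T, D) = -4 + D + T
P = 3/40 (P = -(215 + 220)/(8*(-494 - 231)) = -435/(8*(-725)) = -435*(-1)/(8*725) = -1/8*(-3/5) = 3/40 ≈ 0.075000)
Q(o(1, 6))*P = -1*3/40 = -3/40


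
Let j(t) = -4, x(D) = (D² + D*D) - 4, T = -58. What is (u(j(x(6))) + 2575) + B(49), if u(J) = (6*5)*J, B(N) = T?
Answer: 2397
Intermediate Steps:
x(D) = -4 + 2*D² (x(D) = (D² + D²) - 4 = 2*D² - 4 = -4 + 2*D²)
B(N) = -58
u(J) = 30*J
(u(j(x(6))) + 2575) + B(49) = (30*(-4) + 2575) - 58 = (-120 + 2575) - 58 = 2455 - 58 = 2397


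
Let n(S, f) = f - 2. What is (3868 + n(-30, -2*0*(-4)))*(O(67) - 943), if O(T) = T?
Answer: -3386616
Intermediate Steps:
n(S, f) = -2 + f
(3868 + n(-30, -2*0*(-4)))*(O(67) - 943) = (3868 + (-2 - 2*0*(-4)))*(67 - 943) = (3868 + (-2 + 0*(-4)))*(-876) = (3868 + (-2 + 0))*(-876) = (3868 - 2)*(-876) = 3866*(-876) = -3386616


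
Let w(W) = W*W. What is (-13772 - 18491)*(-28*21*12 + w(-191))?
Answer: -949338775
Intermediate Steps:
w(W) = W²
(-13772 - 18491)*(-28*21*12 + w(-191)) = (-13772 - 18491)*(-28*21*12 + (-191)²) = -32263*(-588*12 + 36481) = -32263*(-7056 + 36481) = -32263*29425 = -949338775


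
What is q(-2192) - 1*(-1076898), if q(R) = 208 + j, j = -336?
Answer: 1076770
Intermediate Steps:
q(R) = -128 (q(R) = 208 - 336 = -128)
q(-2192) - 1*(-1076898) = -128 - 1*(-1076898) = -128 + 1076898 = 1076770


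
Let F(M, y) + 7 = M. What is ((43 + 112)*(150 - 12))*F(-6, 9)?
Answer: -278070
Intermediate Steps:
F(M, y) = -7 + M
((43 + 112)*(150 - 12))*F(-6, 9) = ((43 + 112)*(150 - 12))*(-7 - 6) = (155*138)*(-13) = 21390*(-13) = -278070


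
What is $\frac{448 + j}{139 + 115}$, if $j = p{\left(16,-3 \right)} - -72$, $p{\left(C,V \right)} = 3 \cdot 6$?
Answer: $\frac{269}{127} \approx 2.1181$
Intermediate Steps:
$p{\left(C,V \right)} = 18$
$j = 90$ ($j = 18 - -72 = 18 + 72 = 90$)
$\frac{448 + j}{139 + 115} = \frac{448 + 90}{139 + 115} = \frac{538}{254} = 538 \cdot \frac{1}{254} = \frac{269}{127}$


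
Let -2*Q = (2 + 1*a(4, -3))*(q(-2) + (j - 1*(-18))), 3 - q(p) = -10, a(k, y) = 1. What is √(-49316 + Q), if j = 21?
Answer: I*√49394 ≈ 222.25*I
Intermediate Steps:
q(p) = 13 (q(p) = 3 - 1*(-10) = 3 + 10 = 13)
Q = -78 (Q = -(2 + 1*1)*(13 + (21 - 1*(-18)))/2 = -(2 + 1)*(13 + (21 + 18))/2 = -3*(13 + 39)/2 = -3*52/2 = -½*156 = -78)
√(-49316 + Q) = √(-49316 - 78) = √(-49394) = I*√49394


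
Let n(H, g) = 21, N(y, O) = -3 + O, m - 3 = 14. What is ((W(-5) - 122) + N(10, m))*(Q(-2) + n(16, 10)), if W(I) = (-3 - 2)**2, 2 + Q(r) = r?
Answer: -1411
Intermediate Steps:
m = 17 (m = 3 + 14 = 17)
Q(r) = -2 + r
W(I) = 25 (W(I) = (-5)**2 = 25)
((W(-5) - 122) + N(10, m))*(Q(-2) + n(16, 10)) = ((25 - 122) + (-3 + 17))*((-2 - 2) + 21) = (-97 + 14)*(-4 + 21) = -83*17 = -1411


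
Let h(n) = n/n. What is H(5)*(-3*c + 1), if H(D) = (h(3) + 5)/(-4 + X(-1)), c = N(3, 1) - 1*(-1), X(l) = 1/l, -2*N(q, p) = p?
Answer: ⅗ ≈ 0.60000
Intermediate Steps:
N(q, p) = -p/2
c = ½ (c = -½*1 - 1*(-1) = -½ + 1 = ½ ≈ 0.50000)
h(n) = 1
H(D) = -6/5 (H(D) = (1 + 5)/(-4 + 1/(-1)) = 6/(-4 - 1) = 6/(-5) = 6*(-⅕) = -6/5)
H(5)*(-3*c + 1) = -6*(-3*½ + 1)/5 = -6*(-3/2 + 1)/5 = -6/5*(-½) = ⅗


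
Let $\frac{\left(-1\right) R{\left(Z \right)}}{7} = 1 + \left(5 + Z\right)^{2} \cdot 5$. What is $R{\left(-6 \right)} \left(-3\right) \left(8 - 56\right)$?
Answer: $-6048$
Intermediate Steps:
$R{\left(Z \right)} = -7 - 35 \left(5 + Z\right)^{2}$ ($R{\left(Z \right)} = - 7 \left(1 + \left(5 + Z\right)^{2} \cdot 5\right) = - 7 \left(1 + 5 \left(5 + Z\right)^{2}\right) = -7 - 35 \left(5 + Z\right)^{2}$)
$R{\left(-6 \right)} \left(-3\right) \left(8 - 56\right) = \left(-7 - 35 \left(5 - 6\right)^{2}\right) \left(-3\right) \left(8 - 56\right) = \left(-7 - 35 \left(-1\right)^{2}\right) \left(-3\right) \left(8 - 56\right) = \left(-7 - 35\right) \left(-3\right) \left(-48\right) = \left(-42\right) \left(-3\right) \left(-48\right) = 126 \left(-48\right) = -6048$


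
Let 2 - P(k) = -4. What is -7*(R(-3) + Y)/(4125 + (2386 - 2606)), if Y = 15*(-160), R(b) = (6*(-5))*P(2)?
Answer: 3612/781 ≈ 4.6248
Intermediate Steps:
P(k) = 6 (P(k) = 2 - 1*(-4) = 2 + 4 = 6)
R(b) = -180 (R(b) = (6*(-5))*6 = -30*6 = -180)
Y = -2400
-7*(R(-3) + Y)/(4125 + (2386 - 2606)) = -7*(-180 - 2400)/(4125 + (2386 - 2606)) = -(-18060)/(4125 - 220) = -(-18060)/3905 = -7*(-516/781) = 3612/781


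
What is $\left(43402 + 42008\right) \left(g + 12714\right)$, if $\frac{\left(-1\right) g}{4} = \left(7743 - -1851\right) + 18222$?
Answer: $-8417155500$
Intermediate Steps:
$g = -111264$ ($g = - 4 \left(\left(7743 - -1851\right) + 18222\right) = - 4 \left(\left(7743 + 1851\right) + 18222\right) = - 4 \left(9594 + 18222\right) = \left(-4\right) 27816 = -111264$)
$\left(43402 + 42008\right) \left(g + 12714\right) = \left(43402 + 42008\right) \left(-111264 + 12714\right) = 85410 \left(-98550\right) = -8417155500$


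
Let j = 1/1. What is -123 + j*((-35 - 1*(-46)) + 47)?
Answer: -65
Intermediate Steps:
j = 1
-123 + j*((-35 - 1*(-46)) + 47) = -123 + 1*((-35 - 1*(-46)) + 47) = -123 + 1*((-35 + 46) + 47) = -123 + 1*(11 + 47) = -123 + 1*58 = -123 + 58 = -65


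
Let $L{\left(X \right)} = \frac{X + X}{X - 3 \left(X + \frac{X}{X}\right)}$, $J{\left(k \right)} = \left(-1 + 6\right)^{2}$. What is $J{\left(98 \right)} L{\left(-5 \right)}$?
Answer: $- \frac{250}{7} \approx -35.714$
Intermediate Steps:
$J{\left(k \right)} = 25$ ($J{\left(k \right)} = 5^{2} = 25$)
$L{\left(X \right)} = \frac{2 X}{-3 - 2 X}$ ($L{\left(X \right)} = \frac{2 X}{X - 3 \left(X + 1\right)} = \frac{2 X}{X - 3 \left(1 + X\right)} = \frac{2 X}{X - \left(3 + 3 X\right)} = \frac{2 X}{-3 - 2 X}$)
$J{\left(98 \right)} L{\left(-5 \right)} = 25 \left(\left(-2\right) \left(-5\right) \frac{1}{3 + 2 \left(-5\right)}\right) = 25 \left(\left(-2\right) \left(-5\right) \frac{1}{3 - 10}\right) = 25 \left(\left(-2\right) \left(-5\right) \frac{1}{-7}\right) = 25 \left(\left(-2\right) \left(-5\right) \left(- \frac{1}{7}\right)\right) = 25 \left(- \frac{10}{7}\right) = - \frac{250}{7}$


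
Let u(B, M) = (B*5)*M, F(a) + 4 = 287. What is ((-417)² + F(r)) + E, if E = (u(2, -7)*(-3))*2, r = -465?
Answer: 174592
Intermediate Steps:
F(a) = 283 (F(a) = -4 + 287 = 283)
u(B, M) = 5*B*M (u(B, M) = (5*B)*M = 5*B*M)
E = 420 (E = ((5*2*(-7))*(-3))*2 = -70*(-3)*2 = 210*2 = 420)
((-417)² + F(r)) + E = ((-417)² + 283) + 420 = (173889 + 283) + 420 = 174172 + 420 = 174592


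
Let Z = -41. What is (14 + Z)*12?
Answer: -324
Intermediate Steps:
(14 + Z)*12 = (14 - 41)*12 = -27*12 = -324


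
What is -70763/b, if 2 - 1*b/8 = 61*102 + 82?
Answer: 70763/50416 ≈ 1.4036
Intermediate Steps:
b = -50416 (b = 16 - 8*(61*102 + 82) = 16 - 8*(6222 + 82) = 16 - 8*6304 = 16 - 50432 = -50416)
-70763/b = -70763/(-50416) = -70763*(-1/50416) = 70763/50416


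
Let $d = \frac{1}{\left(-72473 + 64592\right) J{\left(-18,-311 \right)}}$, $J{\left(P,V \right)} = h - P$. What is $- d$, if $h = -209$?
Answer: $- \frac{1}{1505271} \approx -6.6433 \cdot 10^{-7}$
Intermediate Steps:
$J{\left(P,V \right)} = -209 - P$
$d = \frac{1}{1505271}$ ($d = \frac{1}{\left(-72473 + 64592\right) \left(-209 - -18\right)} = \frac{1}{\left(-7881\right) \left(-209 + 18\right)} = - \frac{1}{7881 \left(-191\right)} = \left(- \frac{1}{7881}\right) \left(- \frac{1}{191}\right) = \frac{1}{1505271} \approx 6.6433 \cdot 10^{-7}$)
$- d = \left(-1\right) \frac{1}{1505271} = - \frac{1}{1505271}$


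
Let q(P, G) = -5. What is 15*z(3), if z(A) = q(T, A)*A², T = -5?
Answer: -675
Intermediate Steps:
z(A) = -5*A²
15*z(3) = 15*(-5*3²) = 15*(-5*9) = 15*(-45) = -675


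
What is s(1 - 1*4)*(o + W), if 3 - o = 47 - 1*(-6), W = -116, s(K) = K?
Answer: 498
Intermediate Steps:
o = -50 (o = 3 - (47 - 1*(-6)) = 3 - (47 + 6) = 3 - 1*53 = 3 - 53 = -50)
s(1 - 1*4)*(o + W) = (1 - 1*4)*(-50 - 116) = (1 - 4)*(-166) = -3*(-166) = 498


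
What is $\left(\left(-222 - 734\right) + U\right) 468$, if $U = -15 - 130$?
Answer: $-515268$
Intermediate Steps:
$U = -145$ ($U = -15 - 130 = -145$)
$\left(\left(-222 - 734\right) + U\right) 468 = \left(\left(-222 - 734\right) - 145\right) 468 = \left(-956 - 145\right) 468 = \left(-1101\right) 468 = -515268$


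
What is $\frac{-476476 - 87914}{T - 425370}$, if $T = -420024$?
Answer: $\frac{94065}{140899} \approx 0.66761$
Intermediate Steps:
$\frac{-476476 - 87914}{T - 425370} = \frac{-476476 - 87914}{-420024 - 425370} = - \frac{564390}{-845394} = \left(-564390\right) \left(- \frac{1}{845394}\right) = \frac{94065}{140899}$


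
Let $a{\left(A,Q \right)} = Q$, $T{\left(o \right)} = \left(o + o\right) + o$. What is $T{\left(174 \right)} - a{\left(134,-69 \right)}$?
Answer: $591$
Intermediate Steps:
$T{\left(o \right)} = 3 o$ ($T{\left(o \right)} = 2 o + o = 3 o$)
$T{\left(174 \right)} - a{\left(134,-69 \right)} = 3 \cdot 174 - -69 = 522 + 69 = 591$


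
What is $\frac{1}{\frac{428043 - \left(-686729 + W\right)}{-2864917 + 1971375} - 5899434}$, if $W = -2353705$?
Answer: $- \frac{893542}{5271395523705} \approx -1.6951 \cdot 10^{-7}$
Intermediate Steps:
$\frac{1}{\frac{428043 - \left(-686729 + W\right)}{-2864917 + 1971375} - 5899434} = \frac{1}{\frac{428043 + \left(686729 - -2353705\right)}{-2864917 + 1971375} - 5899434} = \frac{1}{\frac{428043 + \left(686729 + 2353705\right)}{-893542} - 5899434} = \frac{1}{\left(428043 + 3040434\right) \left(- \frac{1}{893542}\right) - 5899434} = \frac{1}{3468477 \left(- \frac{1}{893542}\right) - 5899434} = \frac{1}{- \frac{3468477}{893542} - 5899434} = \frac{1}{- \frac{5271395523705}{893542}} = - \frac{893542}{5271395523705}$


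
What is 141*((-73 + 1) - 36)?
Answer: -15228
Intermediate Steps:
141*((-73 + 1) - 36) = 141*(-72 - 36) = 141*(-108) = -15228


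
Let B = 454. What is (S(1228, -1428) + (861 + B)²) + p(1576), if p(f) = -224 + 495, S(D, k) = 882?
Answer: 1730378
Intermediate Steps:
p(f) = 271
(S(1228, -1428) + (861 + B)²) + p(1576) = (882 + (861 + 454)²) + 271 = (882 + 1315²) + 271 = (882 + 1729225) + 271 = 1730107 + 271 = 1730378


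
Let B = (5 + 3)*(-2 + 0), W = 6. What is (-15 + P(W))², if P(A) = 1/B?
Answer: 58081/256 ≈ 226.88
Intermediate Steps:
B = -16 (B = 8*(-2) = -16)
P(A) = -1/16 (P(A) = 1/(-16) = -1/16)
(-15 + P(W))² = (-15 - 1/16)² = (-241/16)² = 58081/256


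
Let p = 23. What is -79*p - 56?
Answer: -1873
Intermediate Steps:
-79*p - 56 = -79*23 - 56 = -1817 - 56 = -1873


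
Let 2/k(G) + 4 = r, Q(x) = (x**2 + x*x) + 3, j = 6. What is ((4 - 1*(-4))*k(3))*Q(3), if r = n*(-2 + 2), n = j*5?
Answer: -84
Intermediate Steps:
Q(x) = 3 + 2*x**2 (Q(x) = (x**2 + x**2) + 3 = 2*x**2 + 3 = 3 + 2*x**2)
n = 30 (n = 6*5 = 30)
r = 0 (r = 30*(-2 + 2) = 30*0 = 0)
k(G) = -1/2 (k(G) = 2/(-4 + 0) = 2/(-4) = 2*(-1/4) = -1/2)
((4 - 1*(-4))*k(3))*Q(3) = ((4 - 1*(-4))*(-1/2))*(3 + 2*3**2) = ((4 + 4)*(-1/2))*(3 + 2*9) = (8*(-1/2))*(3 + 18) = -4*21 = -84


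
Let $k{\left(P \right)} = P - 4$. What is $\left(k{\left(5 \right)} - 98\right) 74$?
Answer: $-7178$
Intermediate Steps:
$k{\left(P \right)} = -4 + P$
$\left(k{\left(5 \right)} - 98\right) 74 = \left(\left(-4 + 5\right) - 98\right) 74 = \left(1 - 98\right) 74 = \left(-97\right) 74 = -7178$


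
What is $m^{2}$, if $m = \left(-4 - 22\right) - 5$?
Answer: $961$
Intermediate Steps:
$m = -31$ ($m = -26 - 5 = -31$)
$m^{2} = \left(-31\right)^{2} = 961$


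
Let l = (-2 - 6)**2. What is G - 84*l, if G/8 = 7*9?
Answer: -4872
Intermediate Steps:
G = 504 (G = 8*(7*9) = 8*63 = 504)
l = 64 (l = (-8)**2 = 64)
G - 84*l = 504 - 84*64 = 504 - 5376 = -4872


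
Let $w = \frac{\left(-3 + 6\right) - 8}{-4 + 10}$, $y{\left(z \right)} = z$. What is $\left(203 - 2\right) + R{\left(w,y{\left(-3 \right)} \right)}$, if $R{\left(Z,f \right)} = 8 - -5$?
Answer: $214$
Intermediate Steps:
$w = - \frac{5}{6}$ ($w = \frac{3 - 8}{6} = \left(-5\right) \frac{1}{6} = - \frac{5}{6} \approx -0.83333$)
$R{\left(Z,f \right)} = 13$ ($R{\left(Z,f \right)} = 8 + 5 = 13$)
$\left(203 - 2\right) + R{\left(w,y{\left(-3 \right)} \right)} = \left(203 - 2\right) + 13 = 201 + 13 = 214$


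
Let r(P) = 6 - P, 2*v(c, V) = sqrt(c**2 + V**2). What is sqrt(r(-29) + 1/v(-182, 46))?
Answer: sqrt(2716563500 + 8810*sqrt(8810))/8810 ≈ 5.9170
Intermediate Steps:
v(c, V) = sqrt(V**2 + c**2)/2 (v(c, V) = sqrt(c**2 + V**2)/2 = sqrt(V**2 + c**2)/2)
sqrt(r(-29) + 1/v(-182, 46)) = sqrt((6 - 1*(-29)) + 1/(sqrt(46**2 + (-182)**2)/2)) = sqrt((6 + 29) + 1/(sqrt(2116 + 33124)/2)) = sqrt(35 + 1/(sqrt(35240)/2)) = sqrt(35 + 1/((2*sqrt(8810))/2)) = sqrt(35 + 1/(sqrt(8810))) = sqrt(35 + sqrt(8810)/8810)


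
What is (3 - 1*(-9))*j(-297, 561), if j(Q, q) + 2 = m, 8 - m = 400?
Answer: -4728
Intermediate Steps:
m = -392 (m = 8 - 1*400 = 8 - 400 = -392)
j(Q, q) = -394 (j(Q, q) = -2 - 392 = -394)
(3 - 1*(-9))*j(-297, 561) = (3 - 1*(-9))*(-394) = (3 + 9)*(-394) = 12*(-394) = -4728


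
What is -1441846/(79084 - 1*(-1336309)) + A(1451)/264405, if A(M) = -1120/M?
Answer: -15804805411294/15514796197869 ≈ -1.0187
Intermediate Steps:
-1441846/(79084 - 1*(-1336309)) + A(1451)/264405 = -1441846/(79084 - 1*(-1336309)) - 1120/1451/264405 = -1441846/(79084 + 1336309) - 1120*1/1451*(1/264405) = -1441846/1415393 - 1120/1451*1/264405 = -1441846*1/1415393 - 224/76730331 = -205978/202199 - 224/76730331 = -15804805411294/15514796197869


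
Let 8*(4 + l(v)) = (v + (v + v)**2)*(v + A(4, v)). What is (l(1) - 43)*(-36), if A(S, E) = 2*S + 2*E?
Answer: 2889/2 ≈ 1444.5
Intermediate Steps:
A(S, E) = 2*E + 2*S
l(v) = -4 + (8 + 3*v)*(v + 4*v**2)/8 (l(v) = -4 + ((v + (v + v)**2)*(v + (2*v + 2*4)))/8 = -4 + ((v + (2*v)**2)*(v + (2*v + 8)))/8 = -4 + ((v + 4*v**2)*(v + (8 + 2*v)))/8 = -4 + ((v + 4*v**2)*(8 + 3*v))/8 = -4 + ((8 + 3*v)*(v + 4*v**2))/8 = -4 + (8 + 3*v)*(v + 4*v**2)/8)
(l(1) - 43)*(-36) = ((-4 + 1 + (3/2)*1**3 + (35/8)*1**2) - 43)*(-36) = ((-4 + 1 + (3/2)*1 + (35/8)*1) - 43)*(-36) = ((-4 + 1 + 3/2 + 35/8) - 43)*(-36) = (23/8 - 43)*(-36) = -321/8*(-36) = 2889/2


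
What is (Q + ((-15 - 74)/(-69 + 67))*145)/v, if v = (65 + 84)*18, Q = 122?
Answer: 1461/596 ≈ 2.4513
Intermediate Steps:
v = 2682 (v = 149*18 = 2682)
(Q + ((-15 - 74)/(-69 + 67))*145)/v = (122 + ((-15 - 74)/(-69 + 67))*145)/2682 = (122 - 89/(-2)*145)*(1/2682) = (122 - 89*(-½)*145)*(1/2682) = (122 + (89/2)*145)*(1/2682) = (122 + 12905/2)*(1/2682) = (13149/2)*(1/2682) = 1461/596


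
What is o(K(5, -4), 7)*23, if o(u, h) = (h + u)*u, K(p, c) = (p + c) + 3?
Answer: 1012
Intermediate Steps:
K(p, c) = 3 + c + p (K(p, c) = (c + p) + 3 = 3 + c + p)
o(u, h) = u*(h + u)
o(K(5, -4), 7)*23 = ((3 - 4 + 5)*(7 + (3 - 4 + 5)))*23 = (4*(7 + 4))*23 = (4*11)*23 = 44*23 = 1012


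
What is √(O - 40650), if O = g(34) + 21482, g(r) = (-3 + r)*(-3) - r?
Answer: I*√19295 ≈ 138.91*I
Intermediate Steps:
g(r) = 9 - 4*r (g(r) = (9 - 3*r) - r = 9 - 4*r)
O = 21355 (O = (9 - 4*34) + 21482 = (9 - 136) + 21482 = -127 + 21482 = 21355)
√(O - 40650) = √(21355 - 40650) = √(-19295) = I*√19295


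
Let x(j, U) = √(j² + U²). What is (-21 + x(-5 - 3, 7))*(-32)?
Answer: 672 - 32*√113 ≈ 331.84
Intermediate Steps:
x(j, U) = √(U² + j²)
(-21 + x(-5 - 3, 7))*(-32) = (-21 + √(7² + (-5 - 3)²))*(-32) = (-21 + √(49 + (-8)²))*(-32) = (-21 + √(49 + 64))*(-32) = (-21 + √113)*(-32) = 672 - 32*√113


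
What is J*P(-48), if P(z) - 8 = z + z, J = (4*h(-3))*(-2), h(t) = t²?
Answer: 6336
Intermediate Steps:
J = -72 (J = (4*(-3)²)*(-2) = (4*9)*(-2) = 36*(-2) = -72)
P(z) = 8 + 2*z (P(z) = 8 + (z + z) = 8 + 2*z)
J*P(-48) = -72*(8 + 2*(-48)) = -72*(8 - 96) = -72*(-88) = 6336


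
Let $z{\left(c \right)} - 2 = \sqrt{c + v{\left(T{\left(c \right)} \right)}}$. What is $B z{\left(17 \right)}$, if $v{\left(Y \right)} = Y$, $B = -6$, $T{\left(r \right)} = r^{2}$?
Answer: $-12 - 18 \sqrt{34} \approx -116.96$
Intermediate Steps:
$z{\left(c \right)} = 2 + \sqrt{c + c^{2}}$
$B z{\left(17 \right)} = - 6 \left(2 + \sqrt{17 \left(1 + 17\right)}\right) = - 6 \left(2 + \sqrt{17 \cdot 18}\right) = - 6 \left(2 + \sqrt{306}\right) = - 6 \left(2 + 3 \sqrt{34}\right) = -12 - 18 \sqrt{34}$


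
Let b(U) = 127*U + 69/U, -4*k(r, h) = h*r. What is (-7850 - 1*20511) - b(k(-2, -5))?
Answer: -280159/10 ≈ -28016.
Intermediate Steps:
k(r, h) = -h*r/4
b(U) = 69/U + 127*U
(-7850 - 1*20511) - b(k(-2, -5)) = (-7850 - 1*20511) - (69/((-¼*(-5)*(-2))) + 127*(-¼*(-5)*(-2))) = (-7850 - 20511) - (69/(-5/2) + 127*(-5/2)) = -28361 - (69*(-⅖) - 635/2) = -28361 - (-138/5 - 635/2) = -28361 - 1*(-3451/10) = -28361 + 3451/10 = -280159/10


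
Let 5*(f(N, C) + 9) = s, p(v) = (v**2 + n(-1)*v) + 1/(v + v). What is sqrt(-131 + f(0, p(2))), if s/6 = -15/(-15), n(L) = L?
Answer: I*sqrt(3470)/5 ≈ 11.781*I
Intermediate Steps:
s = 6 (s = 6*(-15/(-15)) = 6*(-15*(-1/15)) = 6*1 = 6)
p(v) = v**2 + 1/(2*v) - v (p(v) = (v**2 - v) + 1/(v + v) = (v**2 - v) + 1/(2*v) = v**2 + 1/(2*v) - v)
f(N, C) = -39/5 (f(N, C) = -9 + (1/5)*6 = -9 + 6/5 = -39/5)
sqrt(-131 + f(0, p(2))) = sqrt(-131 - 39/5) = sqrt(-694/5) = I*sqrt(3470)/5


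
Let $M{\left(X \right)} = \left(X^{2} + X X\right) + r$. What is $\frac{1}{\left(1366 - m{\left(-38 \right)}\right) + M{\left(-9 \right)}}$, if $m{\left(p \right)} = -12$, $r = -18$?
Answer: $\frac{1}{1522} \approx 0.00065703$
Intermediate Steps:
$M{\left(X \right)} = -18 + 2 X^{2}$ ($M{\left(X \right)} = \left(X^{2} + X X\right) - 18 = \left(X^{2} + X^{2}\right) - 18 = 2 X^{2} - 18 = -18 + 2 X^{2}$)
$\frac{1}{\left(1366 - m{\left(-38 \right)}\right) + M{\left(-9 \right)}} = \frac{1}{\left(1366 - -12\right) - \left(18 - 2 \left(-9\right)^{2}\right)} = \frac{1}{\left(1366 + 12\right) + \left(-18 + 2 \cdot 81\right)} = \frac{1}{1378 + \left(-18 + 162\right)} = \frac{1}{1378 + 144} = \frac{1}{1522}$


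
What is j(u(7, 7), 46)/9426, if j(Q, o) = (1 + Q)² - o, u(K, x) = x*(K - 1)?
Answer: 601/3142 ≈ 0.19128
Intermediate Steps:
u(K, x) = x*(-1 + K)
j(u(7, 7), 46)/9426 = ((1 + 7*(-1 + 7))² - 1*46)/9426 = ((1 + 7*6)² - 46)*(1/9426) = ((1 + 42)² - 46)*(1/9426) = (43² - 46)*(1/9426) = (1849 - 46)*(1/9426) = 1803*(1/9426) = 601/3142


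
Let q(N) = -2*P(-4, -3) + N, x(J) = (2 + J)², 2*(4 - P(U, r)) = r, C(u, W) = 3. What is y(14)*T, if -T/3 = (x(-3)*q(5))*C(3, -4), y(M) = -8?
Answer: -432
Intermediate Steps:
P(U, r) = 4 - r/2
q(N) = -11 + N (q(N) = -2*(4 - ½*(-3)) + N = -2*(4 + 3/2) + N = -2*11/2 + N = -11 + N)
T = 54 (T = -3*(2 - 3)²*(-11 + 5)*3 = -3*(-1)²*(-6)*3 = -3*1*(-6)*3 = -(-18)*3 = -3*(-18) = 54)
y(14)*T = -8*54 = -432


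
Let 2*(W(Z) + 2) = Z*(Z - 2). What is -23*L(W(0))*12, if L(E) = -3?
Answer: 828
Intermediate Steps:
W(Z) = -2 + Z*(-2 + Z)/2 (W(Z) = -2 + (Z*(Z - 2))/2 = -2 + (Z*(-2 + Z))/2 = -2 + Z*(-2 + Z)/2)
-23*L(W(0))*12 = -23*(-3)*12 = 69*12 = 828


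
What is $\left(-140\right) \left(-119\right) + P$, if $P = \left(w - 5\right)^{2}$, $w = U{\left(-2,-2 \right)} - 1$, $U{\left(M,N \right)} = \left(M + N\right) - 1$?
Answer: $16781$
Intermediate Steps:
$U{\left(M,N \right)} = -1 + M + N$
$w = -6$ ($w = \left(-1 - 2 - 2\right) - 1 = -5 - 1 = -6$)
$P = 121$ ($P = \left(-6 - 5\right)^{2} = \left(-11\right)^{2} = 121$)
$\left(-140\right) \left(-119\right) + P = \left(-140\right) \left(-119\right) + 121 = 16660 + 121 = 16781$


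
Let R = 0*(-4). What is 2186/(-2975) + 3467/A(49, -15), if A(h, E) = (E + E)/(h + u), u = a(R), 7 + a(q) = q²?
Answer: -14442241/2975 ≈ -4854.5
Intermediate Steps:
R = 0
a(q) = -7 + q²
u = -7 (u = -7 + 0² = -7 + 0 = -7)
A(h, E) = 2*E/(-7 + h) (A(h, E) = (E + E)/(h - 7) = (2*E)/(-7 + h) = 2*E/(-7 + h))
2186/(-2975) + 3467/A(49, -15) = 2186/(-2975) + 3467/((2*(-15)/(-7 + 49))) = 2186*(-1/2975) + 3467/((2*(-15)/42)) = -2186/2975 + 3467/((2*(-15)*(1/42))) = -2186/2975 + 3467/(-5/7) = -2186/2975 + 3467*(-7/5) = -2186/2975 - 24269/5 = -14442241/2975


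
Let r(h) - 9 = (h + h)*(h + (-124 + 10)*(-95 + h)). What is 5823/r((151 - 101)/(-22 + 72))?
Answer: 5823/21443 ≈ 0.27156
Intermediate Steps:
r(h) = 9 + 2*h*(10830 - 113*h) (r(h) = 9 + (h + h)*(h + (-124 + 10)*(-95 + h)) = 9 + (2*h)*(h - 114*(-95 + h)) = 9 + (2*h)*(h + (10830 - 114*h)) = 9 + (2*h)*(10830 - 113*h) = 9 + 2*h*(10830 - 113*h))
5823/r((151 - 101)/(-22 + 72)) = 5823/(9 - 226*(151 - 101)**2/(-22 + 72)**2 + 21660*((151 - 101)/(-22 + 72))) = 5823/(9 - 226*1**2 + 21660*(50/50)) = 5823/(9 - 226*1**2 + 21660*(50*(1/50))) = 5823/(9 - 226*1**2 + 21660*1) = 5823/(9 - 226*1 + 21660) = 5823/(9 - 226 + 21660) = 5823/21443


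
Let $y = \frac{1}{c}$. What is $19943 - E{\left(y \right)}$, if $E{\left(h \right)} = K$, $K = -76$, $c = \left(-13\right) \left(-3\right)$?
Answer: $20019$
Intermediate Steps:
$c = 39$
$y = \frac{1}{39} \approx 0.025641$
$E{\left(h \right)} = -76$
$19943 - E{\left(y \right)} = 19943 - -76 = 19943 + 76 = 20019$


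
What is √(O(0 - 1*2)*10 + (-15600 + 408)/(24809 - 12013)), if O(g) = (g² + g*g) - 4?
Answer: √397194238/3199 ≈ 6.2300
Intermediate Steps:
O(g) = -4 + 2*g² (O(g) = (g² + g²) - 4 = 2*g² - 4 = -4 + 2*g²)
√(O(0 - 1*2)*10 + (-15600 + 408)/(24809 - 12013)) = √((-4 + 2*(0 - 1*2)²)*10 + (-15600 + 408)/(24809 - 12013)) = √((-4 + 2*(0 - 2)²)*10 - 15192/12796) = √((-4 + 2*(-2)²)*10 - 15192*1/12796) = √((-4 + 2*4)*10 - 3798/3199) = √((-4 + 8)*10 - 3798/3199) = √(4*10 - 3798/3199) = √(40 - 3798/3199) = √(124162/3199) = √397194238/3199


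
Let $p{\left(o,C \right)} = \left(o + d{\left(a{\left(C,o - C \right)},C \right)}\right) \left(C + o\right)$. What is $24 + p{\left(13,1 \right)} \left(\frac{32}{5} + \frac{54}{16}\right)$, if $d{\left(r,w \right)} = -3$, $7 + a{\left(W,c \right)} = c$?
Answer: $\frac{2785}{2} \approx 1392.5$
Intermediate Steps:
$a{\left(W,c \right)} = -7 + c$
$p{\left(o,C \right)} = \left(-3 + o\right) \left(C + o\right)$ ($p{\left(o,C \right)} = \left(o - 3\right) \left(C + o\right) = \left(-3 + o\right) \left(C + o\right)$)
$24 + p{\left(13,1 \right)} \left(\frac{32}{5} + \frac{54}{16}\right) = 24 + \left(13^{2} - 3 - 39 + 1 \cdot 13\right) \left(\frac{32}{5} + \frac{54}{16}\right) = 24 + \left(169 - 3 - 39 + 13\right) \left(32 \cdot \frac{1}{5} + 54 \cdot \frac{1}{16}\right) = 24 + 140 \left(\frac{32}{5} + \frac{27}{8}\right) = 24 + 140 \cdot \frac{391}{40} = 24 + \frac{2737}{2} = \frac{2785}{2}$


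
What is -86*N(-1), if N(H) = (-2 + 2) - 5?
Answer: 430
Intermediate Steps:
N(H) = -5 (N(H) = 0 - 5 = -5)
-86*N(-1) = -86*(-5) = 430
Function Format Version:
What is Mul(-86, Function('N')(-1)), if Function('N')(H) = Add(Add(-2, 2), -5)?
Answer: 430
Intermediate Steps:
Function('N')(H) = -5 (Function('N')(H) = Add(0, -5) = -5)
Mul(-86, Function('N')(-1)) = Mul(-86, -5) = 430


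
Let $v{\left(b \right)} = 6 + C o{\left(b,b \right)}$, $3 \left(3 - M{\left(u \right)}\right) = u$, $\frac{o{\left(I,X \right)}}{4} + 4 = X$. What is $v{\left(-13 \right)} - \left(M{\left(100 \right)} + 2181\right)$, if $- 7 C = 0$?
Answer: $- \frac{6434}{3} \approx -2144.7$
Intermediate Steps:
$C = 0$ ($C = \left(- \frac{1}{7}\right) 0 = 0$)
$o{\left(I,X \right)} = -16 + 4 X$
$M{\left(u \right)} = 3 - \frac{u}{3}$
$v{\left(b \right)} = 6$ ($v{\left(b \right)} = 6 + 0 \left(-16 + 4 b\right) = 6 + 0 = 6$)
$v{\left(-13 \right)} - \left(M{\left(100 \right)} + 2181\right) = 6 - \left(\left(3 - \frac{100}{3}\right) + 2181\right) = 6 - \left(- \frac{91}{3} + 2181\right) = 6 - \frac{6452}{3} = - \frac{6434}{3}$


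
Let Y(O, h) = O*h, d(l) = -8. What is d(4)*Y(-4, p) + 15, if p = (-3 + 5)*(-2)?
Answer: -113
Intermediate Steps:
p = -4 (p = 2*(-2) = -4)
d(4)*Y(-4, p) + 15 = -(-32)*(-4) + 15 = -8*16 + 15 = -128 + 15 = -113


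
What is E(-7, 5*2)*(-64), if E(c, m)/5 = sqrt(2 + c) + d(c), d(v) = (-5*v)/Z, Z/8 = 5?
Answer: -280 - 320*I*sqrt(5) ≈ -280.0 - 715.54*I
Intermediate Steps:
Z = 40 (Z = 8*5 = 40)
d(v) = -v/8 (d(v) = -5*v/40 = -5*v*(1/40) = -v/8)
E(c, m) = 5*sqrt(2 + c) - 5*c/8 (E(c, m) = 5*(sqrt(2 + c) - c/8) = 5*sqrt(2 + c) - 5*c/8)
E(-7, 5*2)*(-64) = (5*sqrt(2 - 7) - 5/8*(-7))*(-64) = (5*sqrt(-5) + 35/8)*(-64) = (5*(I*sqrt(5)) + 35/8)*(-64) = (5*I*sqrt(5) + 35/8)*(-64) = (35/8 + 5*I*sqrt(5))*(-64) = -280 - 320*I*sqrt(5)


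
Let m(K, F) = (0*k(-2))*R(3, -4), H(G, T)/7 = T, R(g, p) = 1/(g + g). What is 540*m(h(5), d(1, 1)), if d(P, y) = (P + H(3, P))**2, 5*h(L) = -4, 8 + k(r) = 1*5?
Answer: 0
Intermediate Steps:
k(r) = -3 (k(r) = -8 + 1*5 = -8 + 5 = -3)
h(L) = -4/5 (h(L) = (1/5)*(-4) = -4/5)
R(g, p) = 1/(2*g)
H(G, T) = 7*T
d(P, y) = 64*P**2 (d(P, y) = (P + 7*P)**2 = (8*P)**2 = 64*P**2)
m(K, F) = 0 (m(K, F) = (0*(-3))*((1/2)/3) = 0*((1/2)*(1/3)) = 0*(1/6) = 0)
540*m(h(5), d(1, 1)) = 540*0 = 0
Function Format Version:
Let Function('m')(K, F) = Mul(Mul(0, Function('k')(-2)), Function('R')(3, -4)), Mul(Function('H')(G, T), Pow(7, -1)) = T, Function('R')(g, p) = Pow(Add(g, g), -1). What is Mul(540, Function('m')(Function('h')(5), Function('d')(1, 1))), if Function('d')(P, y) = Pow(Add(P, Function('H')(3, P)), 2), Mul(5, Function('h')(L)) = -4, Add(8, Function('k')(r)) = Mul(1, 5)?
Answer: 0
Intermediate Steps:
Function('k')(r) = -3 (Function('k')(r) = Add(-8, Mul(1, 5)) = Add(-8, 5) = -3)
Function('h')(L) = Rational(-4, 5) (Function('h')(L) = Mul(Rational(1, 5), -4) = Rational(-4, 5))
Function('R')(g, p) = Mul(Rational(1, 2), Pow(g, -1)) (Function('R')(g, p) = Pow(Mul(2, g), -1) = Mul(Rational(1, 2), Pow(g, -1)))
Function('H')(G, T) = Mul(7, T)
Function('d')(P, y) = Mul(64, Pow(P, 2)) (Function('d')(P, y) = Pow(Add(P, Mul(7, P)), 2) = Pow(Mul(8, P), 2) = Mul(64, Pow(P, 2)))
Function('m')(K, F) = 0 (Function('m')(K, F) = Mul(Mul(0, -3), Mul(Rational(1, 2), Pow(3, -1))) = Mul(0, Mul(Rational(1, 2), Rational(1, 3))) = Mul(0, Rational(1, 6)) = 0)
Mul(540, Function('m')(Function('h')(5), Function('d')(1, 1))) = Mul(540, 0) = 0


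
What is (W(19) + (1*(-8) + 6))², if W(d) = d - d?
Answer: 4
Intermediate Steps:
W(d) = 0
(W(19) + (1*(-8) + 6))² = (0 + (1*(-8) + 6))² = (0 + (-8 + 6))² = (0 - 2)² = (-2)² = 4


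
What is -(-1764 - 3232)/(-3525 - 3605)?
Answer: -2498/3565 ≈ -0.70070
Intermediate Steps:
-(-1764 - 3232)/(-3525 - 3605) = -(-4996)/(-7130) = -(-4996)*(-1)/7130 = -1*2498/3565 = -2498/3565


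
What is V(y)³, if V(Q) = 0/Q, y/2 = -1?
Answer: 0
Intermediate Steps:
y = -2 (y = 2*(-1) = -2)
V(Q) = 0
V(y)³ = 0³ = 0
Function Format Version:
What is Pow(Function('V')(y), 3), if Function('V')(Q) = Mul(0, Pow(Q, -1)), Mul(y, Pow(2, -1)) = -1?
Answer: 0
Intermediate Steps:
y = -2 (y = Mul(2, -1) = -2)
Function('V')(Q) = 0
Pow(Function('V')(y), 3) = Pow(0, 3) = 0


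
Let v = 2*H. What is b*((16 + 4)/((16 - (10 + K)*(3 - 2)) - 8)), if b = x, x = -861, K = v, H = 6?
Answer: 1230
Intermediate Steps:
v = 12 (v = 2*6 = 12)
K = 12
b = -861
b*((16 + 4)/((16 - (10 + K)*(3 - 2)) - 8)) = -861*(16 + 4)/((16 - (10 + 12)*(3 - 2)) - 8) = -17220/((16 - 22) - 8) = -17220/(-6 - 8) = -17220/(-14) = -17220*(-1)/14 = -861*(-10/7) = 1230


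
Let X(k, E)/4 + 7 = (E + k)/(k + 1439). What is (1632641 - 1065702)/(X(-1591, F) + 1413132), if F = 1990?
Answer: 1133878/2826187 ≈ 0.40120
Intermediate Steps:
X(k, E) = -28 + 4*(E + k)/(1439 + k) (X(k, E) = -28 + 4*((E + k)/(k + 1439)) = -28 + 4*((E + k)/(1439 + k)) = -28 + 4*(E + k)/(1439 + k))
(1632641 - 1065702)/(X(-1591, F) + 1413132) = (1632641 - 1065702)/(4*(-10073 + 1990 - 6*(-1591))/(1439 - 1591) + 1413132) = 566939/(4*(-10073 + 1990 + 9546)/(-152) + 1413132) = 566939/(4*(-1/152)*1463 + 1413132) = 566939/(-77/2 + 1413132) = 566939/(2826187/2) = 566939*(2/2826187) = 1133878/2826187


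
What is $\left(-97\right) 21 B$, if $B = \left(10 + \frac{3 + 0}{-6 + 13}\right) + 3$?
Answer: $-27354$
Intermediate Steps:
$B = \frac{94}{7}$ ($B = \left(10 + \frac{3}{7}\right) + 3 = \frac{73}{7} + 3 = \frac{94}{7} \approx 13.429$)
$\left(-97\right) 21 B = \left(-97\right) 21 \cdot \frac{94}{7} = \left(-2037\right) \frac{94}{7} = -27354$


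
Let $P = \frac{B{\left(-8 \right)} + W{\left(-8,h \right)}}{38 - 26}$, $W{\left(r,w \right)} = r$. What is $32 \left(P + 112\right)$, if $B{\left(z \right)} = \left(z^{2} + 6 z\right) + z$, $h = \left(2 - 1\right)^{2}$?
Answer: $3584$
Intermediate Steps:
$h = 1$ ($h = 1^{2} = 1$)
$B{\left(z \right)} = z^{2} + 7 z$
$P = 0$ ($P = \frac{- 8 \left(7 - 8\right) - 8}{38 - 26} = \frac{\left(-8\right) \left(-1\right) - 8}{12} = \left(8 - 8\right) \frac{1}{12} = 0 \cdot \frac{1}{12} = 0$)
$32 \left(P + 112\right) = 32 \left(0 + 112\right) = 32 \cdot 112 = 3584$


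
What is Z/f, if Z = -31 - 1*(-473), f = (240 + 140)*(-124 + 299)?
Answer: 221/33250 ≈ 0.0066466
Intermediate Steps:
f = 66500 (f = 380*175 = 66500)
Z = 442 (Z = -31 + 473 = 442)
Z/f = 442/66500 = 442*(1/66500) = 221/33250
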